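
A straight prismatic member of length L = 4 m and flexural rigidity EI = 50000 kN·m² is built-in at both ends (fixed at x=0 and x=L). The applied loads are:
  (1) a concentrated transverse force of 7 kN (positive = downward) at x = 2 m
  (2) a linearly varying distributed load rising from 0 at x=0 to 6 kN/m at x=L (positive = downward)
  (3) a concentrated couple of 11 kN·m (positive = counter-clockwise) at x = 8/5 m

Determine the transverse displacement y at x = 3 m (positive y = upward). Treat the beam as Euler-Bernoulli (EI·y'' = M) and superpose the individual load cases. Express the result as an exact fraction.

Load 1 — point force P=7 kN at a=2 m (b=L-a=2):
  y_1 = -Pa²(L-x)²(3bL-(3b+a)(L-x))/(6L³EI)  [x>a] = -7·2²·(4-3)²·(3·2·4-(3·2+2)·(4-3))/(6·4³·50000) = -7/300000 m
Load 2 — triangular load w₀=6 kN/m (0→w₀ over full span):
  y_2 = -w₀x²(L-x)²(x+2L)/(120LEI) = -6·3²·(4-3)²·(3+2·4)/(120·4·50000) = -99/4000000 m
Load 3 — applied couple M₀=11 kN·m at a=8/5 m (b=L-a=12/5):
  y_3 = (R_Ax³/6 - M_Ax²/2 - M₀(x-a)²/2)/EI  [x>a] with R_A=99/25, M_A=33/25 = ((99/25)·3³/6 - (33/25)·3²/2 - 11·(3-(8/5))²/2)/50000 = 11/500000 m
Superposition: y = Σ y_i = -313/12000000 m ≈ -0.000026 m

y(3) = -313/12000000 m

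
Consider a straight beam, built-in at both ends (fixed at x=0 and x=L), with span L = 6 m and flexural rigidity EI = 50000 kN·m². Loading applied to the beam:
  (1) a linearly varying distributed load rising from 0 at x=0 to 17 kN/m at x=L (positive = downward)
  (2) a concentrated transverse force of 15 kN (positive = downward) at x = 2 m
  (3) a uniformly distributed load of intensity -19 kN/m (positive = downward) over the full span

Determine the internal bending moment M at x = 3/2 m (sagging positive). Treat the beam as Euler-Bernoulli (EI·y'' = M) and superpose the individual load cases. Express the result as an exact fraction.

M(3/2) = -1361/480 kN·m

Load 1 — triangular load w₀=17 kN/m (0→w₀ over full span):
  M_1 = 3w₀Lx/20 - w₀L²/30 - w₀x³/(6L) = 3·17·6·(3/2)/20 - 17·6²/30 - 17·(3/2)³/(6·6) = 153/160 kN·m
Load 2 — point force P=15 kN at a=2 m (b=L-a=4):
  M_2 = Pb²(3a+b)x/L³ - Pab²/L²  [x≤a] = 15·4²·(3·2+4)·(3/2)/6³ - 15·2·4²/6² = 10/3 kN·m
Load 3 — uniform load w=-19 kN/m over full span:
  M_3 = wLx/2 - wL²/12 - wx²/2 = (-19)·6·(3/2)/2 - (-19)·6²/12 - (-19)·(3/2)²/2 = -57/8 kN·m
Superposition: M = Σ M_i = -1361/480 kN·m ≈ -2.835417 kN·m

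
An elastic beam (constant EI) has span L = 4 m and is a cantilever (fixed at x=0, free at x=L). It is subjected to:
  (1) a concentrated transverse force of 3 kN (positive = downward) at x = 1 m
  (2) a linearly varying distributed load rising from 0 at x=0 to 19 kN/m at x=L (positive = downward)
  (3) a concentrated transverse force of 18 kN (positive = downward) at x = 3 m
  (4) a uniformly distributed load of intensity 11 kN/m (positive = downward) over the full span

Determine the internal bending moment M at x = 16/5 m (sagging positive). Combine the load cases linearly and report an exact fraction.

M(16/5) = -3448/375 kN·m

Load 1 — point force P=3 kN at a=1 m (b=L-a=3):
  M_1 = 0  [x>a] = 0 kN·m
Load 2 — triangular load w₀=19 kN/m (0→w₀ over full span):
  M_2 = w₀Lx/2 - w₀L²/3 - w₀x³/(6L) = 19·4·(16/5)/2 - 19·4²/3 - 19·(16/5)³/(6·4) = -2128/375 kN·m
Load 3 — point force P=18 kN at a=3 m (b=L-a=1):
  M_3 = 0  [x>a] = 0 kN·m
Load 4 — uniform load w=11 kN/m over full span:
  M_4 = -w(L-x)²/2 = -11·(4-(16/5))²/2 = -88/25 kN·m
Superposition: M = Σ M_i = -3448/375 kN·m ≈ -9.194667 kN·m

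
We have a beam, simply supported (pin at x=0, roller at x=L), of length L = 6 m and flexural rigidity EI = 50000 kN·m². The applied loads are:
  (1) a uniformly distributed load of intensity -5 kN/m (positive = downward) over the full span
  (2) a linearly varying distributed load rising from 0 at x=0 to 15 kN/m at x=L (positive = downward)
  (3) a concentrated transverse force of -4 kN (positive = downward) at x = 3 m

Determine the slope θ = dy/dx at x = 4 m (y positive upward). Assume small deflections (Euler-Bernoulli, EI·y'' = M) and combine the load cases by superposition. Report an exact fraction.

Load 1 — uniform load w=-5 kN/m over full span:
  θ_1 = -w(L³-6Lx²+4x³)/(24EI) = -(-5)·(6³-6·6·4²+4·4³)/(24·50000) = -13/30000 rad
Load 2 — triangular load w₀=15 kN/m (0→w₀ over full span):
  θ_2 = -w₀(7L⁴-30L²x²+15x⁴)/(360LEI) = -15·(7·6⁴-30·6²·4²+15·4⁴)/(360·6·50000) = 91/150000 rad
Load 3 — point force P=-4 kN at a=3 m (b=L-a=3):
  θ_3 = -Pa(2L²-6Lx+3x²+a²)/(6LEI)  [x>a] = -(-4)·3·(2·6²-6·6·4+3·4²+3²)/(6·6·50000) = -1/10000 rad
Superposition: θ = Σ θ_i = 11/150000 rad ≈ 0.000073 rad

θ(4) = 11/150000 rad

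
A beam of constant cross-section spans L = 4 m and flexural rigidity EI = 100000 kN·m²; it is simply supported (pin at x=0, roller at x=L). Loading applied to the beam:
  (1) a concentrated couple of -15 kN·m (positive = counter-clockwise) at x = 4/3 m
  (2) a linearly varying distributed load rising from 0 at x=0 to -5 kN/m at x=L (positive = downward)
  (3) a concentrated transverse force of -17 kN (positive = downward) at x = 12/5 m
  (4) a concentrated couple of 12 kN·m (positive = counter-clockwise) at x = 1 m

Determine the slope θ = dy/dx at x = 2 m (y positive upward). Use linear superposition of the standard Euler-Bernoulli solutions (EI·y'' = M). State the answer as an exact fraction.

θ(2) = 1547/225000000 rad

Load 1 — applied couple M₀=-15 kN·m at a=4/3 m (b=L-a=8/3):
  θ_1 = (M₀x²/(2L)-M₀(x-a)+C₁)/EI  [x>a] with C₁=M₀(3b²-L²)/(6L)=-10/3 = ((-15)·2²/(2·4)-(-15)·(2-(4/3))+(-10/3))/100000 = -1/120000 rad
Load 2 — triangular load w₀=-5 kN/m (0→w₀ over full span):
  θ_2 = -w₀(7L⁴-30L²x²+15x⁴)/(360LEI) = -(-5)·(7·4⁴-30·4²·2²+15·2⁴)/(360·4·100000) = 7/1800000 rad
Load 3 — point force P=-17 kN at a=12/5 m (b=L-a=8/5):
  θ_3 = -Pb(L²-b²-3x²)/(6LEI)  [x≤a] = -(-17)·(8/5)·(4²-(8/5)²-3·2²)/(6·4·100000) = 51/3125000 rad
Load 4 — applied couple M₀=12 kN·m at a=1 m (b=L-a=3):
  θ_4 = (M₀x²/(2L)-M₀(x-a)+C₁)/EI  [x>a] with C₁=M₀(3b²-L²)/(6L)=11/2 = (12·2²/(2·4)-12·(2-1)+(11/2))/100000 = -1/200000 rad
Superposition: θ = Σ θ_i = 1547/225000000 rad ≈ 0.000007 rad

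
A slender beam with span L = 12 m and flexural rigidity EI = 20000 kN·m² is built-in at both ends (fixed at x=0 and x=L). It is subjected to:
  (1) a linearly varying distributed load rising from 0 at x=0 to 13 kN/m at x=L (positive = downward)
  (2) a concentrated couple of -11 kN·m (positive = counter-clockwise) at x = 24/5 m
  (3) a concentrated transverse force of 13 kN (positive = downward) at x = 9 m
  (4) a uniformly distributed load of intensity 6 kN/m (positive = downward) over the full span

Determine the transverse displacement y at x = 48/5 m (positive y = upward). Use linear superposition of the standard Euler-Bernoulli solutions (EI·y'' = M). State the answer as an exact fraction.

Load 1 — triangular load w₀=13 kN/m (0→w₀ over full span):
  y_1 = -w₀x²(L-x)²(x+2L)/(120LEI) = -13·(48/5)²·(12-(48/5))²·((48/5)+2·12)/(120·12·20000) = -78624/9765625 m
Load 2 — applied couple M₀=-11 kN·m at a=24/5 m (b=L-a=36/5):
  y_2 = (R_Ax³/6 - M_Ax²/2 - M₀(x-a)²/2)/EI  [x>a] with R_A=-33/25, M_A=-33/25 = ((-33/25)·(48/5)³/6 - (-33/25)·(48/5)²/2 - (-11)·((48/5)-(24/5))²/2)/20000 = -693/1953125 m
Load 3 — point force P=13 kN at a=9 m (b=L-a=3):
  y_3 = -Pa²(L-x)²(3bL-(3b+a)(L-x))/(6L³EI)  [x>a] = -13·9²·(12-(48/5))²·(3·3·12-(3·3+9)·(12-(48/5)))/(6·12³·20000) = -9477/5000000 m
Load 4 — uniform load w=6 kN/m over full span:
  y_4 = -wx²(L-x)²/(24EI) = -6·(48/5)²·(12-(48/5))²/(24·20000) = -2592/390625 m
Superposition: y = Σ y_i = -10585521/625000000 m ≈ -0.016937 m

y(48/5) = -10585521/625000000 m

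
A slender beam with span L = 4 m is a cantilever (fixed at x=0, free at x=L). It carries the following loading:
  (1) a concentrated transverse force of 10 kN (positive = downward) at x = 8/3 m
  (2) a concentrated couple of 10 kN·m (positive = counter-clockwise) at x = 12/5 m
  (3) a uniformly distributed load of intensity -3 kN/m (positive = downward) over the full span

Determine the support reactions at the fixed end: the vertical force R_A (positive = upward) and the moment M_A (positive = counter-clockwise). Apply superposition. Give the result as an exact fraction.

R_A = -2 kN, M_A = -22/3 kN·m

Load 1 — point force P=10 kN at a=8/3 m (b=L-a=4/3):
  R_A = P = 10 kN
  M_A = Pa = 10·(8/3) = 80/3 kN·m
Load 2 — applied couple M₀=10 kN·m at a=12/5 m (b=L-a=8/5):
  R_A = 0 kN
  M_A = -M₀ = -10 kN·m
Load 3 — uniform load w=-3 kN/m over full span:
  R_A = wL = (-3)·4 = -12 kN
  M_A = wL²/2 = (-3)·4²/2 = -24 kN·m
Superposition: R_A = -2 kN, M_A = -22/3 kN·m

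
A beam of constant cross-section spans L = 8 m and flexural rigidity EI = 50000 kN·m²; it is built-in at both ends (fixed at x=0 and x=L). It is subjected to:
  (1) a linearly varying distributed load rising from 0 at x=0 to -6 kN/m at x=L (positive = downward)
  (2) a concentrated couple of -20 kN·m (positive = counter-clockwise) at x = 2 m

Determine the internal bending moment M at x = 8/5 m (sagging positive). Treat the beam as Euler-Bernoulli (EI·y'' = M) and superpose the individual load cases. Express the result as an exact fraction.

Load 1 — triangular load w₀=-6 kN/m (0→w₀ over full span):
  M_1 = 3w₀Lx/20 - w₀L²/30 - w₀x³/(6L) = 3·(-6)·8·(8/5)/20 - (-6)·8²/30 - (-6)·(8/5)³/(6·8) = 224/125 kN·m
Load 2 — applied couple M₀=-20 kN·m at a=2 m (b=L-a=6):
  M_2 = R_Ax - M_A  [x≤a] with R_A=-45/16, M_A=15/4 = (-45/16)·(8/5) - (15/4) = -33/4 kN·m
Superposition: M = Σ M_i = -3229/500 kN·m ≈ -6.458000 kN·m

M(8/5) = -3229/500 kN·m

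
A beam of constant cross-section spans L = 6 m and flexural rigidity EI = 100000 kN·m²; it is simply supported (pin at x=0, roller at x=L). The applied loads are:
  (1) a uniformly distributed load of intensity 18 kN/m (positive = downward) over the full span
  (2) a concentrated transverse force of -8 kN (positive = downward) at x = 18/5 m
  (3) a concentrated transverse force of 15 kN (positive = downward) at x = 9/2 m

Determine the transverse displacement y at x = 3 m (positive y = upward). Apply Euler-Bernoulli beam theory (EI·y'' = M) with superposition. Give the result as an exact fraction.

y(3) = -1264689/400000000 m

Load 1 — uniform load w=18 kN/m over full span:
  y_1 = -wx(L³-2Lx²+x³)/(24EI) = -18·3·(6³-2·6·3²+3³)/(24·100000) = -243/80000 m
Load 2 — point force P=-8 kN at a=18/5 m (b=L-a=12/5):
  y_2 = -Pbx(L²-b²-x²)/(6LEI)  [x≤a] = -(-8)·(12/5)·3·(6²-(12/5)²-3²)/(6·6·100000) = 531/1562500 m
Load 3 — point force P=15 kN at a=9/2 m (b=L-a=3/2):
  y_3 = -Pbx(L²-b²-x²)/(6LEI)  [x≤a] = -15·(3/2)·3·(6²-(3/2)²-3²)/(6·6·100000) = -297/640000 m
Superposition: y = Σ y_i = -1264689/400000000 m ≈ -0.003162 m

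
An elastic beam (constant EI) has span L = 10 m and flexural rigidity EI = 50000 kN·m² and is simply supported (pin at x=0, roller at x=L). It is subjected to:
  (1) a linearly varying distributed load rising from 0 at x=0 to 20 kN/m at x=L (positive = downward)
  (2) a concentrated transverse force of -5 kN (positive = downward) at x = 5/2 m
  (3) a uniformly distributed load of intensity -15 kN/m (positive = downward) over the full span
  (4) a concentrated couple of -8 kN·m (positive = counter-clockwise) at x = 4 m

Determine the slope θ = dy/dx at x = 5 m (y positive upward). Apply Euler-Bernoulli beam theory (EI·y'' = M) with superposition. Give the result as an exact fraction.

Load 1 — triangular load w₀=20 kN/m (0→w₀ over full span):
  θ_1 = -w₀(7L⁴-30L²x²+15x⁴)/(360LEI) = -20·(7·10⁴-30·10²·5²+15·5⁴)/(360·10·50000) = -7/14400 rad
Load 2 — point force P=-5 kN at a=5/2 m (b=L-a=15/2):
  θ_2 = -Pa(2L²-6Lx+3x²+a²)/(6LEI)  [x>a] = -(-5)·(5/2)·(2·10²-6·10·5+3·5²+(5/2)²)/(6·10·50000) = -1/12800 rad
Load 3 — uniform load w=-15 kN/m over full span:
  θ_3 = -w(L³-6Lx²+4x³)/(24EI) = -(-15)·(10³-6·10·5²+4·5³)/(24·50000) = 0 rad
Load 4 — applied couple M₀=-8 kN·m at a=4 m (b=L-a=6):
  θ_4 = (M₀x²/(2L)-M₀(x-a)+C₁)/EI  [x>a] with C₁=M₀(3b²-L²)/(6L)=-16/15 = ((-8)·5²/(2·10)-(-8)·(5-4)+(-16/15))/50000 = -23/375000 rad
Superposition: θ = Σ θ_i = -45041/72000000 rad ≈ -0.000626 rad

θ(5) = -45041/72000000 rad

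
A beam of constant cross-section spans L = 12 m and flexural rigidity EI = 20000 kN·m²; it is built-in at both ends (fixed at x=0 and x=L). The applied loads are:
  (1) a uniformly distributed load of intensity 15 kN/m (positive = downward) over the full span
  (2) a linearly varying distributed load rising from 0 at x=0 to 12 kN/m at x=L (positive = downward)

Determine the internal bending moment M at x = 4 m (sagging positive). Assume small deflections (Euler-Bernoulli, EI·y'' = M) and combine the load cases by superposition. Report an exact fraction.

Load 1 — uniform load w=15 kN/m over full span:
  M_1 = wLx/2 - wL²/12 - wx²/2 = 15·12·4/2 - 15·12²/12 - 15·4²/2 = 60 kN·m
Load 2 — triangular load w₀=12 kN/m (0→w₀ over full span):
  M_2 = 3w₀Lx/20 - w₀L²/30 - w₀x³/(6L) = 3·12·12·4/20 - 12·12²/30 - 12·4³/(6·12) = 272/15 kN·m
Superposition: M = Σ M_i = 1172/15 kN·m ≈ 78.133333 kN·m

M(4) = 1172/15 kN·m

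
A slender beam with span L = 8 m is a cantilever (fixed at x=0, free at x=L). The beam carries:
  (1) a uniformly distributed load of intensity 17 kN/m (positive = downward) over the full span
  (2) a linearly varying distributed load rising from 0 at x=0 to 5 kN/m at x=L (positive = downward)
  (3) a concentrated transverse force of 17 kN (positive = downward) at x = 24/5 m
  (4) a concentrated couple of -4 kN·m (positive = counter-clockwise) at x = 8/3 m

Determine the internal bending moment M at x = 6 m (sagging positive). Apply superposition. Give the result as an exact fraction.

Load 1 — uniform load w=17 kN/m over full span:
  M_1 = -w(L-x)²/2 = -17·(8-6)²/2 = -34 kN·m
Load 2 — triangular load w₀=5 kN/m (0→w₀ over full span):
  M_2 = w₀Lx/2 - w₀L²/3 - w₀x³/(6L) = 5·8·6/2 - 5·8²/3 - 5·6³/(6·8) = -55/6 kN·m
Load 3 — point force P=17 kN at a=24/5 m (b=L-a=16/5):
  M_3 = 0  [x>a] = 0 kN·m
Load 4 — applied couple M₀=-4 kN·m at a=8/3 m (b=L-a=16/3):
  M_4 = 0  [x>a] = 0 kN·m
Superposition: M = Σ M_i = -259/6 kN·m ≈ -43.166667 kN·m

M(6) = -259/6 kN·m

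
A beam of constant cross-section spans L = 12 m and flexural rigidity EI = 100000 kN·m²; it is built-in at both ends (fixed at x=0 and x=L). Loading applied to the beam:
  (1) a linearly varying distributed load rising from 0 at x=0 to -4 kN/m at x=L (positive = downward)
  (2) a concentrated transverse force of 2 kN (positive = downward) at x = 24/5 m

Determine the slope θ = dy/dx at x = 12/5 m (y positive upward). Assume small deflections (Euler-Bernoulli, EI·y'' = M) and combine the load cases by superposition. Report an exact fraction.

Load 1 — triangular load w₀=-4 kN/m (0→w₀ over full span):
  θ_1 = -w₀(2x(L-x)(L-2x)(x+2L)+x²(L-x)²)/(120LEI) = -(-4)·(2·(12/5)·(12-(12/5))·(12-2·(12/5))·((12/5)+2·12)+(12/5)²·(12-(12/5))²)/(120·12·100000) = 504/1953125 rad
Load 2 — point force P=2 kN at a=24/5 m (b=L-a=36/5):
  θ_2 = -Pb²x(2aL-(3a+b)x)/(2L³EI)  [x≤a] = -2·(36/5)²·(12/5)·(2·(24/5)·12-(3·(24/5)+(36/5))·(12/5))/(2·12³·100000) = -891/19531250 rad
Superposition: θ = Σ θ_i = 4149/19531250 rad ≈ 0.000212 rad

θ(12/5) = 4149/19531250 rad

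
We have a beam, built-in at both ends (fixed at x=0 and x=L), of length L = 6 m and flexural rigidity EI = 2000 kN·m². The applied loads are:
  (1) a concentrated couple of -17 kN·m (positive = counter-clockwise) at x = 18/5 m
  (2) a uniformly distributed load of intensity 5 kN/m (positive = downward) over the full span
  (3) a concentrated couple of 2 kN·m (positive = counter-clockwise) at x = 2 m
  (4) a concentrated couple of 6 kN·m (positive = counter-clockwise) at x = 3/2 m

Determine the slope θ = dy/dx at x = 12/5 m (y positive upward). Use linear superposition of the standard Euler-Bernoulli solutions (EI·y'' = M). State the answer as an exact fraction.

θ(12/5) = -2493/2500000 rad

Load 1 — applied couple M₀=-17 kN·m at a=18/5 m (b=L-a=12/5):
  θ_1 = (R_Ax²/2 - M_Ax)/EI  [x≤a] with R_A=-102/25, M_A=-136/25 = ((-102/25)·(12/5)²/2 - (-136/25)·(12/5))/2000 = 51/78125 rad
Load 2 — uniform load w=5 kN/m over full span:
  θ_2 = -wx(L-x)(L-2x)/(12EI) = -5·(12/5)·(6-(12/5))·(6-2·(12/5))/(12·2000) = -27/12500 rad
Load 3 — applied couple M₀=2 kN·m at a=2 m (b=L-a=4):
  θ_3 = (R_Ax²/2 - M_Ax - M₀(x-a))/EI  [x>a] with R_A=4/9, M_A=0 = ((4/9)·(12/5)²/2 - 0·(12/5) - 2·((12/5)-2))/2000 = 3/12500 rad
Load 4 — applied couple M₀=6 kN·m at a=3/2 m (b=L-a=9/2):
  θ_4 = (R_Ax²/2 - M_Ax - M₀(x-a))/EI  [x>a] with R_A=9/8, M_A=-9/8 = ((9/8)·(12/5)²/2 - (-9/8)·(12/5) - 6·((12/5)-(3/2)))/2000 = 27/100000 rad
Superposition: θ = Σ θ_i = -2493/2500000 rad ≈ -0.000997 rad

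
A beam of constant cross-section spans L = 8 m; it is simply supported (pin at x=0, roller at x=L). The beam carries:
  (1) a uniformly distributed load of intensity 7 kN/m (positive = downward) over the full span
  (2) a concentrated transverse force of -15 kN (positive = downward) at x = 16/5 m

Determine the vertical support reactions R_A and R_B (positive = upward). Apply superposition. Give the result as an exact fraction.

Load 1 — uniform load w=7 kN/m over full span:
  R_A = wL/2 = 7·8/2 = 28 kN
  R_B = wL/2 = 7·8/2 = 28 kN
Load 2 — point force P=-15 kN at a=16/5 m (b=L-a=24/5):
  R_A = Pb/L = (-15)·(24/5)/8 = -9 kN
  R_B = Pa/L = (-15)·(16/5)/8 = -6 kN
Superposition: R_A = 19 kN, R_B = 22 kN

R_A = 19 kN, R_B = 22 kN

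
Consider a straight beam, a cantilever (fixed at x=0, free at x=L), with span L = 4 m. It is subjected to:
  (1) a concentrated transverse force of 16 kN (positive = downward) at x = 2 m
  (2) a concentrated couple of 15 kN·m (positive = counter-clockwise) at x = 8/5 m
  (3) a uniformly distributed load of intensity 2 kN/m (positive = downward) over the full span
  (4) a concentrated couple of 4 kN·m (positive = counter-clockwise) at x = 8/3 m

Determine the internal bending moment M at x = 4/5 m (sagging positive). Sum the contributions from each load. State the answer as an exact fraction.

Load 1 — point force P=16 kN at a=2 m (b=L-a=2):
  M_1 = -P(a-x)  [x≤a] = -16·(2-(4/5)) = -96/5 kN·m
Load 2 — applied couple M₀=15 kN·m at a=8/5 m (b=L-a=12/5):
  M_2 = M₀  [x≤a] = 15 = 15 kN·m
Load 3 — uniform load w=2 kN/m over full span:
  M_3 = -w(L-x)²/2 = -2·(4-(4/5))²/2 = -256/25 kN·m
Load 4 — applied couple M₀=4 kN·m at a=8/3 m (b=L-a=4/3):
  M_4 = M₀  [x≤a] = 4 = 4 kN·m
Superposition: M = Σ M_i = -261/25 kN·m ≈ -10.440000 kN·m

M(4/5) = -261/25 kN·m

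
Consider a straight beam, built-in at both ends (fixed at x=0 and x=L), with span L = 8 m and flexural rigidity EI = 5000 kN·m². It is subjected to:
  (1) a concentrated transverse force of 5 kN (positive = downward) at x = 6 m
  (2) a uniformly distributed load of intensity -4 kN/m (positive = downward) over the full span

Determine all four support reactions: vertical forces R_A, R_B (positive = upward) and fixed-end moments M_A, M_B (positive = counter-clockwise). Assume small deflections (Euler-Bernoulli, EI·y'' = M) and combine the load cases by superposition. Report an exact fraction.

R_A = -487/32 kN, M_A = -467/24 kN·m, R_B = -377/32 kN, M_B = 377/24 kN·m

Load 1 — point force P=5 kN at a=6 m (b=L-a=2):
  R_A = Pb²(3a+b)/L³ = 5·2²·(3·6+2)/8³ = 25/32 kN
  M_A = Pab²/L² = 5·6·2²/8² = 15/8 kN·m
  R_B = Pa²(a+3b)/L³ = 5·6²·(6+3·2)/8³ = 135/32 kN
  M_B = -Pa²b/L² = -5·6²·2/8² = -45/8 kN·m
Load 2 — uniform load w=-4 kN/m over full span:
  R_A = wL/2 = (-4)·8/2 = -16 kN
  M_A = wL²/12 = (-4)·8²/12 = -64/3 kN·m
  R_B = wL/2 = (-4)·8/2 = -16 kN
  M_B = -wL²/12 = -(-4)·8²/12 = 64/3 kN·m
Superposition: R_A = -487/32 kN, M_A = -467/24 kN·m, R_B = -377/32 kN, M_B = 377/24 kN·m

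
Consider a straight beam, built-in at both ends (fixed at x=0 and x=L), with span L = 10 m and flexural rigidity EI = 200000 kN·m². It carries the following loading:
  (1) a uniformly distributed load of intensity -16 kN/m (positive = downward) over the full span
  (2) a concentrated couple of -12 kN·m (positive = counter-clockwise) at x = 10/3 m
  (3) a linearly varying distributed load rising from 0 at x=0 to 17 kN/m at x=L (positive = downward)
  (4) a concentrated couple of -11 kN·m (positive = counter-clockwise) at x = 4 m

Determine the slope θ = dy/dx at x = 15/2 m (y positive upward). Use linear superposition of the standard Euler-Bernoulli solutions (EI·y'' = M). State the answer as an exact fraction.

θ(15/2) = -61547/256000000 rad

Load 1 — uniform load w=-16 kN/m over full span:
  θ_1 = -wx(L-x)(L-2x)/(12EI) = -(-16)·(15/2)·(10-(15/2))·(10-2·(15/2))/(12·200000) = -1/1600 rad
Load 2 — applied couple M₀=-12 kN·m at a=10/3 m (b=L-a=20/3):
  θ_2 = (R_Ax²/2 - M_Ax - M₀(x-a))/EI  [x>a] with R_A=-8/5, M_A=0 = ((-8/5)·(15/2)²/2 - 0·(15/2) - (-12)·((15/2)-(10/3)))/200000 = 1/40000 rad
Load 3 — triangular load w₀=17 kN/m (0→w₀ over full span):
  θ_3 = -w₀(2x(L-x)(L-2x)(x+2L)+x²(L-x)²)/(120LEI) = -17·(2·(15/2)·(10-(15/2))·(10-2·(15/2))·((15/2)+2·10)+(15/2)²·(10-(15/2))²)/(120·10·200000) = 697/2048000 rad
Load 4 — applied couple M₀=-11 kN·m at a=4 m (b=L-a=6):
  θ_4 = (R_Ax²/2 - M_Ax - M₀(x-a))/EI  [x>a] with R_A=-198/125, M_A=-33/25 = ((-198/125)·(15/2)²/2 - (-33/25)·(15/2) - (-11)·((15/2)-4))/200000 = 77/4000000 rad
Superposition: θ = Σ θ_i = -61547/256000000 rad ≈ -0.000240 rad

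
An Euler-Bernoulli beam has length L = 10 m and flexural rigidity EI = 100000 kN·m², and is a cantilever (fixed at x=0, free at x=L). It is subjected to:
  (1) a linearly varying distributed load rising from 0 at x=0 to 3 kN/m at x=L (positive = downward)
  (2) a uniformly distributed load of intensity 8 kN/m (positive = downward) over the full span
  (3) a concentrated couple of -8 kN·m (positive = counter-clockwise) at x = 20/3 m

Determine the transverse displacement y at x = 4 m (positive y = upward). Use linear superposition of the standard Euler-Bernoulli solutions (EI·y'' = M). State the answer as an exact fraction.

Load 1 — triangular load w₀=3 kN/m (0→w₀ over full span):
  y_1 = (w₀Lx³/12-w₀L²x²/6-w₀x⁵/(120L))/EI = (3·10·4³/12-3·10²·4²/6-3·4⁵/(120·10))/100000 = -502/78125 m
Load 2 — uniform load w=8 kN/m over full span:
  y_2 = -wx²(x²-4Lx+6L²)/(24EI) = -8·4²·(4²-4·10·4+6·10²)/(24·100000) = -76/3125 m
Load 3 — applied couple M₀=-8 kN·m at a=20/3 m (b=L-a=10/3):
  y_3 = M₀x²/(2EI)  [x≤a] = (-8)·4²/(2·100000) = -2/3125 m
Superposition: y = Σ y_i = -2452/78125 m ≈ -0.031386 m

y(4) = -2452/78125 m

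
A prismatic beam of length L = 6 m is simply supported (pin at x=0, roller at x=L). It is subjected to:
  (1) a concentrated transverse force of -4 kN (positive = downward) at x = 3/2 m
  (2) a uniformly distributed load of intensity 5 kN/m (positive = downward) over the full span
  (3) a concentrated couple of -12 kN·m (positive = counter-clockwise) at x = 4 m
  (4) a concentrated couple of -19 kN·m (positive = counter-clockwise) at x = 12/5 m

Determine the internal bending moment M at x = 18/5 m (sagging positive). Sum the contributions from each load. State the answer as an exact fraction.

Load 1 — point force P=-4 kN at a=3/2 m (b=L-a=9/2):
  M_1 = Pa(L-x)/L  [x>a] = (-4)·(3/2)·(6-(18/5))/6 = -12/5 kN·m
Load 2 — uniform load w=5 kN/m over full span:
  M_2 = wx(L-x)/2 = 5·(18/5)·(6-(18/5))/2 = 108/5 kN·m
Load 3 — applied couple M₀=-12 kN·m at a=4 m (b=L-a=2):
  M_3 = M₀x/L  [x≤a] = (-12)·(18/5)/6 = -36/5 kN·m
Load 4 — applied couple M₀=-19 kN·m at a=12/5 m (b=L-a=18/5):
  M_4 = M₀x/L - M₀  [x>a] = (-19)·(18/5)/6 - (-19) = 38/5 kN·m
Superposition: M = Σ M_i = 98/5 kN·m ≈ 19.600000 kN·m

M(18/5) = 98/5 kN·m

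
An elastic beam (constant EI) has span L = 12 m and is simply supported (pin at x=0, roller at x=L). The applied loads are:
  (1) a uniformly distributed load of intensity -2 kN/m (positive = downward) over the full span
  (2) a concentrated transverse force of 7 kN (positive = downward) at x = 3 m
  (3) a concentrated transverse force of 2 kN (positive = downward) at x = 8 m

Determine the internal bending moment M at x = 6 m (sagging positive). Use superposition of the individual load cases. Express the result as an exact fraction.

M(6) = -43/2 kN·m

Load 1 — uniform load w=-2 kN/m over full span:
  M_1 = wx(L-x)/2 = (-2)·6·(12-6)/2 = -36 kN·m
Load 2 — point force P=7 kN at a=3 m (b=L-a=9):
  M_2 = Pa(L-x)/L  [x>a] = 7·3·(12-6)/12 = 21/2 kN·m
Load 3 — point force P=2 kN at a=8 m (b=L-a=4):
  M_3 = Pbx/L  [x≤a] = 2·4·6/12 = 4 kN·m
Superposition: M = Σ M_i = -43/2 kN·m ≈ -21.500000 kN·m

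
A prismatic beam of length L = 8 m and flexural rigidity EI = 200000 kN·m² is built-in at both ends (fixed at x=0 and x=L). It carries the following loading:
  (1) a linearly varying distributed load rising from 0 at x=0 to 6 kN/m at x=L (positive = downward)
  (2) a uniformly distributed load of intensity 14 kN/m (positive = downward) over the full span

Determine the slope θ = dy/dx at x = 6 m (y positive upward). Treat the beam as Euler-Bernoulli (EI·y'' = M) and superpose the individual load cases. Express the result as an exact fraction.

θ(6) = 683/2000000 rad

Load 1 — triangular load w₀=6 kN/m (0→w₀ over full span):
  θ_1 = -w₀(2x(L-x)(L-2x)(x+2L)+x²(L-x)²)/(120LEI) = -6·(2·6·(8-6)·(8-2·6)·(6+2·8)+6²·(8-6)²)/(120·8·200000) = 123/2000000 rad
Load 2 — uniform load w=14 kN/m over full span:
  θ_2 = -wx(L-x)(L-2x)/(12EI) = -14·6·(8-6)·(8-2·6)/(12·200000) = 7/25000 rad
Superposition: θ = Σ θ_i = 683/2000000 rad ≈ 0.000342 rad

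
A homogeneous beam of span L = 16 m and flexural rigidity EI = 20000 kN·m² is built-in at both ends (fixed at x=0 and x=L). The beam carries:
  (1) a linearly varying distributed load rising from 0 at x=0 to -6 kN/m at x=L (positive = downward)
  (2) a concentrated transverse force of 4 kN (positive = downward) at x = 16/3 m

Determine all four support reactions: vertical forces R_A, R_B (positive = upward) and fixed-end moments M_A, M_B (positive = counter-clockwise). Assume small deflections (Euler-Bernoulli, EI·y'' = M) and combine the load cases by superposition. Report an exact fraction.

Load 1 — triangular load w₀=-6 kN/m (0→w₀ over full span):
  R_A = 3w₀L/20 = 3·(-6)·16/20 = -72/5 kN
  M_A = w₀L²/30 = (-6)·16²/30 = -256/5 kN·m
  R_B = 7w₀L/20 = 7·(-6)·16/20 = -168/5 kN
  M_B = -w₀L²/20 = -(-6)·16²/20 = 384/5 kN·m
Load 2 — point force P=4 kN at a=16/3 m (b=L-a=32/3):
  R_A = Pb²(3a+b)/L³ = 4·(32/3)²·(3·(16/3)+(32/3))/16³ = 80/27 kN
  M_A = Pab²/L² = 4·(16/3)·(32/3)²/16² = 256/27 kN·m
  R_B = Pa²(a+3b)/L³ = 4·(16/3)²·((16/3)+3·(32/3))/16³ = 28/27 kN
  M_B = -Pa²b/L² = -4·(16/3)²·(32/3)/16² = -128/27 kN·m
Superposition: R_A = -1544/135 kN, M_A = -5632/135 kN·m, R_B = -4396/135 kN, M_B = 9728/135 kN·m

R_A = -1544/135 kN, M_A = -5632/135 kN·m, R_B = -4396/135 kN, M_B = 9728/135 kN·m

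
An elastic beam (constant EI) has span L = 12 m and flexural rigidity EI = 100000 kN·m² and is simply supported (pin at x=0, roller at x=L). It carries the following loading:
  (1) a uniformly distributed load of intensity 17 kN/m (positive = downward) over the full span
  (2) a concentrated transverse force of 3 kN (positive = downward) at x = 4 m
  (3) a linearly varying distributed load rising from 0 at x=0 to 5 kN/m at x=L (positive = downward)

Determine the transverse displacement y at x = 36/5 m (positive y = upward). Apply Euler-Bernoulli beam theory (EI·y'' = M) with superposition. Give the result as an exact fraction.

Load 1 — uniform load w=17 kN/m over full span:
  y_1 = -wx(L³-2Lx²+x³)/(24EI) = -17·(36/5)·(12³-2·12·(36/5)²+(36/5)³)/(24·100000) = -85374/1953125 m
Load 2 — point force P=3 kN at a=4 m (b=L-a=8):
  y_2 = -Pa(L-x)(2Lx-a²-x²)/(6LEI)  [x>a] = -3·4·(12-(36/5))·(2·12·(36/5)-4²-(36/5)²)/(6·12·100000) = -328/390625 m
Load 3 — triangular load w₀=5 kN/m (0→w₀ over full span):
  y_3 = -w₀x(7L⁴-10L²x²+3x⁴)/(360LEI) = -5·(36/5)·(7·12⁴-10·12²·(36/5)²+3·(36/5)⁴)/(360·12·100000) = -63936/9765625 m
Superposition: y = Σ y_i = -499006/9765625 m ≈ -0.051098 m

y(36/5) = -499006/9765625 m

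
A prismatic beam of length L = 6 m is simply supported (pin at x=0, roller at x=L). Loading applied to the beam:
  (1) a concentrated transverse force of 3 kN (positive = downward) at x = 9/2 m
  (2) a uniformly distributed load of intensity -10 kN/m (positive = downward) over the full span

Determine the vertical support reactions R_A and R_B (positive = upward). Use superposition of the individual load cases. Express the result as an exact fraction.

R_A = -117/4 kN, R_B = -111/4 kN

Load 1 — point force P=3 kN at a=9/2 m (b=L-a=3/2):
  R_A = Pb/L = 3·(3/2)/6 = 3/4 kN
  R_B = Pa/L = 3·(9/2)/6 = 9/4 kN
Load 2 — uniform load w=-10 kN/m over full span:
  R_A = wL/2 = (-10)·6/2 = -30 kN
  R_B = wL/2 = (-10)·6/2 = -30 kN
Superposition: R_A = -117/4 kN, R_B = -111/4 kN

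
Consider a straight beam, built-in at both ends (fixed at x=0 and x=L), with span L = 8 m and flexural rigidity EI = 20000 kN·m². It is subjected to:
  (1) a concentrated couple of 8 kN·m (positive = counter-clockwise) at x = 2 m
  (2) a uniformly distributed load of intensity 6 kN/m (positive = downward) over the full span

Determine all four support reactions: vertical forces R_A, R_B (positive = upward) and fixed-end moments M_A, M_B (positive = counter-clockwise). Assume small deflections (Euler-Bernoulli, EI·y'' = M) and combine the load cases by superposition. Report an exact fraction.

Load 1 — applied couple M₀=8 kN·m at a=2 m (b=L-a=6):
  R_A = 6M₀ab/L³ = 6·8·2·6/8³ = 9/8 kN
  M_A = M₀b(2a-b)/L² = 8·6·(2·2-6)/8² = -3/2 kN·m
  R_B = -6M₀ab/L³ = -6·8·2·6/8³ = -9/8 kN
  M_B = M₀a(2b-a)/L² = 8·2·(2·6-2)/8² = 5/2 kN·m
Load 2 — uniform load w=6 kN/m over full span:
  R_A = wL/2 = 6·8/2 = 24 kN
  M_A = wL²/12 = 6·8²/12 = 32 kN·m
  R_B = wL/2 = 6·8/2 = 24 kN
  M_B = -wL²/12 = -6·8²/12 = -32 kN·m
Superposition: R_A = 201/8 kN, M_A = 61/2 kN·m, R_B = 183/8 kN, M_B = -59/2 kN·m

R_A = 201/8 kN, M_A = 61/2 kN·m, R_B = 183/8 kN, M_B = -59/2 kN·m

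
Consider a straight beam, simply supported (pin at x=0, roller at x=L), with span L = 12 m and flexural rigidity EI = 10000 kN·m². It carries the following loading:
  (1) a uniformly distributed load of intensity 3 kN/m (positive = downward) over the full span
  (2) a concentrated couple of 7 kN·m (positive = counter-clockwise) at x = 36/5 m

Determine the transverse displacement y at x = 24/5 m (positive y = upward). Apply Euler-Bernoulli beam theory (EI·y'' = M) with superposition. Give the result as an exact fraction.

Load 1 — uniform load w=3 kN/m over full span:
  y_1 = -wx(L³-2Lx²+x³)/(24EI) = -3·(24/5)·(12³-2·12·(24/5)²+(24/5)³)/(24·10000) = -30132/390625 m
Load 2 — applied couple M₀=7 kN·m at a=36/5 m (b=L-a=24/5):
  y_2 = (M₀x³/(6L)+C₁x)/EI  [x≤a] with C₁=M₀(3b²-L²)/(6L)=-182/25 = (7·(24/5)³/(6·12)+(-182/25)·(24/5))/10000 = -189/78125 m
Superposition: y = Σ y_i = -31077/390625 m ≈ -0.079557 m

y(24/5) = -31077/390625 m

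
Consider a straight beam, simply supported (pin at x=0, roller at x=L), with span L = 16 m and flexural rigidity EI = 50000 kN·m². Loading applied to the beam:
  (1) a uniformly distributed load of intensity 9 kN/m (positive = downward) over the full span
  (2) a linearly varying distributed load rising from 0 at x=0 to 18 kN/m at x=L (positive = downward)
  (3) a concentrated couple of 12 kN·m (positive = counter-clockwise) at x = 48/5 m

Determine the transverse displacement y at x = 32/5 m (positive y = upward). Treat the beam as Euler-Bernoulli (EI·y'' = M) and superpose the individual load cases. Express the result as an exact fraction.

y(32/5) = -14224704/48828125 m

Load 1 — uniform load w=9 kN/m over full span:
  y_1 = -wx(L³-2Lx²+x³)/(24EI) = -9·(32/5)·(16³-2·16·(32/5)²+(32/5)³)/(24·50000) = -285696/1953125 m
Load 2 — triangular load w₀=18 kN/m (0→w₀ over full span):
  y_2 = -w₀x(7L⁴-10L²x²+3x⁴)/(360LEI) = -18·(32/5)·(7·16⁴-10·16²·(32/5)²+3·(32/5)⁴)/(360·16·50000) = -7010304/48828125 m
Load 3 — applied couple M₀=12 kN·m at a=48/5 m (b=L-a=32/5):
  y_3 = (M₀x³/(6L)+C₁x)/EI  [x≤a] with C₁=M₀(3b²-L²)/(6L)=-416/25 = (12·(32/5)³/(6·16)+(-416/25)·(32/5))/50000 = -576/390625 m
Superposition: y = Σ y_i = -14224704/48828125 m ≈ -0.291322 m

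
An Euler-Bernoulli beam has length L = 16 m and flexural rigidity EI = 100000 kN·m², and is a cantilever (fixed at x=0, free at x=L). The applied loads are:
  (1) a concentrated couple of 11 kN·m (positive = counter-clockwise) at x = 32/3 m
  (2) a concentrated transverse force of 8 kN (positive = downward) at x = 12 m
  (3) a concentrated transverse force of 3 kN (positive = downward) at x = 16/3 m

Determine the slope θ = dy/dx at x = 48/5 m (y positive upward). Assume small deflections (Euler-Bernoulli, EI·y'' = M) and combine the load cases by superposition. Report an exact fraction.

Load 1 — applied couple M₀=11 kN·m at a=32/3 m (b=L-a=16/3):
  θ_1 = M₀x/EI  [x≤a] = 11·(48/5)/100000 = 33/31250 rad
Load 2 — point force P=8 kN at a=12 m (b=L-a=4):
  θ_2 = -Px(2a-x)/(2EI)  [x≤a] = -8·(48/5)·(2·12-(48/5))/(2·100000) = -432/78125 rad
Load 3 — point force P=3 kN at a=16/3 m (b=L-a=32/3):
  θ_3 = -Pa²/(2EI)  [x>a] = -3·(16/3)²/(2·100000) = -4/9375 rad
Superposition: θ = Σ θ_i = -2297/468750 rad ≈ -0.004900 rad

θ(48/5) = -2297/468750 rad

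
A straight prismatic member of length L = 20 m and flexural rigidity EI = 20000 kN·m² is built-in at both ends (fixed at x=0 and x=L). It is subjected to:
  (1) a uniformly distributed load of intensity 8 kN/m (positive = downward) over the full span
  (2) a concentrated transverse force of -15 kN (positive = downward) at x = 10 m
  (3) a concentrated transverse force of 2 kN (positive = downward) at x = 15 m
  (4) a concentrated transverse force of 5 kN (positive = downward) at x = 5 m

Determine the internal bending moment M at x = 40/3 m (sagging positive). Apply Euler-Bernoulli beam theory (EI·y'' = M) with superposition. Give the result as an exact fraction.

M(40/3) = 11405/144 kN·m

Load 1 — uniform load w=8 kN/m over full span:
  M_1 = wLx/2 - wL²/12 - wx²/2 = 8·20·(40/3)/2 - 8·20²/12 - 8·(40/3)²/2 = 800/9 kN·m
Load 2 — point force P=-15 kN at a=10 m (b=L-a=10):
  M_2 = Pa²(a+3b)(L-x)/L³ - Pa²b/L²  [x>a] = (-15)·10²·(10+3·10)·(20-(40/3))/20³ - (-15)·10²·10/20² = -25/2 kN·m
Load 3 — point force P=2 kN at a=15 m (b=L-a=5):
  M_3 = Pb²(3a+b)x/L³ - Pab²/L²  [x≤a] = 2·5²·(3·15+5)·(40/3)/20³ - 2·15·5²/20² = 55/24 kN·m
Load 4 — point force P=5 kN at a=5 m (b=L-a=15):
  M_4 = Pa²(a+3b)(L-x)/L³ - Pa²b/L²  [x>a] = 5·5²·(5+3·15)·(20-(40/3))/20³ - 5·5²·15/20² = 25/48 kN·m
Superposition: M = Σ M_i = 11405/144 kN·m ≈ 79.201389 kN·m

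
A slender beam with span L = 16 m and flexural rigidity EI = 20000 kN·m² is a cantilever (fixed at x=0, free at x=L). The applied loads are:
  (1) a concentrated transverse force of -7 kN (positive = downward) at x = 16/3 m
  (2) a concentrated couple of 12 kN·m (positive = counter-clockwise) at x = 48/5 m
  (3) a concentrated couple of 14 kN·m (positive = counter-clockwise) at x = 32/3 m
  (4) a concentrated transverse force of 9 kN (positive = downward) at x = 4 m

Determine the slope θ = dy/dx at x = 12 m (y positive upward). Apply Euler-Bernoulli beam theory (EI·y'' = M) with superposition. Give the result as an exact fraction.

Load 1 — point force P=-7 kN at a=16/3 m (b=L-a=32/3):
  θ_1 = -Pa²/(2EI)  [x>a] = -(-7)·(16/3)²/(2·20000) = 28/5625 rad
Load 2 — applied couple M₀=12 kN·m at a=48/5 m (b=L-a=32/5):
  θ_2 = M₀a/EI  [x>a] = 12·(48/5)/20000 = 18/3125 rad
Load 3 — applied couple M₀=14 kN·m at a=32/3 m (b=L-a=16/3):
  θ_3 = M₀a/EI  [x>a] = 14·(32/3)/20000 = 14/1875 rad
Load 4 — point force P=9 kN at a=4 m (b=L-a=12):
  θ_4 = -Pa²/(2EI)  [x>a] = -9·4²/(2·20000) = -9/2500 rad
Superposition: θ = Σ θ_i = 1643/112500 rad ≈ 0.014604 rad

θ(12) = 1643/112500 rad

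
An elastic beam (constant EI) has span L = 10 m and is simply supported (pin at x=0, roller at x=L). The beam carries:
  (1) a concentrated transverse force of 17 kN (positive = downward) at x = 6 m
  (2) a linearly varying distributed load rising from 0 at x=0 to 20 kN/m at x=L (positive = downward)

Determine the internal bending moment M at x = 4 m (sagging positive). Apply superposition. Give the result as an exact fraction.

Load 1 — point force P=17 kN at a=6 m (b=L-a=4):
  M_1 = Pbx/L  [x≤a] = 17·4·4/10 = 136/5 kN·m
Load 2 — triangular load w₀=20 kN/m (0→w₀ over full span):
  M_2 = w₀Lx/6 - w₀x³/(6L) = 20·10·4/6 - 20·4³/(6·10) = 112 kN·m
Superposition: M = Σ M_i = 696/5 kN·m ≈ 139.200000 kN·m

M(4) = 696/5 kN·m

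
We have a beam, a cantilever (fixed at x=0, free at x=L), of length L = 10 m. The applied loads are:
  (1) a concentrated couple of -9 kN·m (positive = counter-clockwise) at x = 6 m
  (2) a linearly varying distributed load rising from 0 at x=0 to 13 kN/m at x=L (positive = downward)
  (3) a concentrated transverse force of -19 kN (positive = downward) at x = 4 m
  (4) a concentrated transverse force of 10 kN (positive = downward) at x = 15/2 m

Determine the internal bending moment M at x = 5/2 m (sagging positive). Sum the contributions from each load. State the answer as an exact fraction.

M(5/2) = -9751/32 kN·m

Load 1 — applied couple M₀=-9 kN·m at a=6 m (b=L-a=4):
  M_1 = M₀  [x≤a] = (-9) = -9 kN·m
Load 2 — triangular load w₀=13 kN/m (0→w₀ over full span):
  M_2 = w₀Lx/2 - w₀L²/3 - w₀x³/(6L) = 13·10·(5/2)/2 - 13·10²/3 - 13·(5/2)³/(6·10) = -8775/32 kN·m
Load 3 — point force P=-19 kN at a=4 m (b=L-a=6):
  M_3 = -P(a-x)  [x≤a] = -(-19)·(4-(5/2)) = 57/2 kN·m
Load 4 — point force P=10 kN at a=15/2 m (b=L-a=5/2):
  M_4 = -P(a-x)  [x≤a] = -10·((15/2)-(5/2)) = -50 kN·m
Superposition: M = Σ M_i = -9751/32 kN·m ≈ -304.718750 kN·m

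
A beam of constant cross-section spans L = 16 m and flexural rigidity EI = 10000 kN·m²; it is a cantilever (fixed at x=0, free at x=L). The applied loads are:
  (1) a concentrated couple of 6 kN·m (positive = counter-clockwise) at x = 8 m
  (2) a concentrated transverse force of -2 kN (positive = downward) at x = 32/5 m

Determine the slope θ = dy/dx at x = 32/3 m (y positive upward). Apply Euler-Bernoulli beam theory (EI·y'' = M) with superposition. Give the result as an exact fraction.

θ(32/3) = 139/15625 rad

Load 1 — applied couple M₀=6 kN·m at a=8 m (b=L-a=8):
  θ_1 = M₀a/EI  [x>a] = 6·8/10000 = 3/625 rad
Load 2 — point force P=-2 kN at a=32/5 m (b=L-a=48/5):
  θ_2 = -Pa²/(2EI)  [x>a] = -(-2)·(32/5)²/(2·10000) = 64/15625 rad
Superposition: θ = Σ θ_i = 139/15625 rad ≈ 0.008896 rad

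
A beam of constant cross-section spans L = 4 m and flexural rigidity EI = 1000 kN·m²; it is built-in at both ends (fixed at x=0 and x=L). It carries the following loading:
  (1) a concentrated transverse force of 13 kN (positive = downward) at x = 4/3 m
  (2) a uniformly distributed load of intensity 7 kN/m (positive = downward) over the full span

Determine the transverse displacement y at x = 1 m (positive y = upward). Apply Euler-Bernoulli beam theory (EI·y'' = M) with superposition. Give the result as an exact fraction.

y(1) = -3157/648000 m

Load 1 — point force P=13 kN at a=4/3 m (b=L-a=8/3):
  y_1 = -Pb²x²(3aL-(3a+b)x)/(6L³EI)  [x≤a] = -13·(8/3)²·1²·(3·(4/3)·4-(3·(4/3)+(8/3))·1)/(6·4³·1000) = -91/40500 m
Load 2 — uniform load w=7 kN/m over full span:
  y_2 = -wx²(L-x)²/(24EI) = -7·1²·(4-1)²/(24·1000) = -21/8000 m
Superposition: y = Σ y_i = -3157/648000 m ≈ -0.004872 m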